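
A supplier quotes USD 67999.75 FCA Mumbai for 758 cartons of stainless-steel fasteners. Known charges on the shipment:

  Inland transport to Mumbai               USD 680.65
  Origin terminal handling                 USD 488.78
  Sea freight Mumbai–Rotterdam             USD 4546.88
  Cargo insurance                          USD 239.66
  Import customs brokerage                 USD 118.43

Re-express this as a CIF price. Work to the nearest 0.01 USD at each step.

CIF price: USD 73275.07

Not relevant to the conversion: inland to port — on the seller under both FCA and CIF; already in the FCA price and stays in the CIF price. brokerage — on the buyer under both terms; not part of either seller's price.
From FCA to CIF, the seller additionally bears: origin terminal, freight, insurance.
CIF price = 67999.75 + 488.78 + 4546.88 + 239.66 = 73275.07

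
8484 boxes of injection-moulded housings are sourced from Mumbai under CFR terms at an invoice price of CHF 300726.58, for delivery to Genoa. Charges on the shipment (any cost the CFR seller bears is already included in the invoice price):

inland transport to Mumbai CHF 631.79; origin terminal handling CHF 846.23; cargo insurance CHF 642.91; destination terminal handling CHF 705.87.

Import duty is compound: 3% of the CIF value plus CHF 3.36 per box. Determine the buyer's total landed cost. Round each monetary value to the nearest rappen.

Total landed cost: CHF 339622.68

CFR: the seller pays costs through ocean freight to the destination port, but not insurance.
Already in the invoice (seller's account under CFR): inland to port, origin terminal — exclude.
CIF value = CFR price + insurance = 300726.58 + 642.91 = 301369.49
Ad valorem component: 301369.49 × 3% = 9041.08
Specific component: 8484 × 3.36 = 28506.24
Import duty = 9041.08 + 28506.24 = 37547.32
Buyer bears: insurance 642.91 + destination terminal 705.87 + duty 37547.32 = 38896.10
Landed cost = invoice 300726.58 + 38896.10 = 339622.68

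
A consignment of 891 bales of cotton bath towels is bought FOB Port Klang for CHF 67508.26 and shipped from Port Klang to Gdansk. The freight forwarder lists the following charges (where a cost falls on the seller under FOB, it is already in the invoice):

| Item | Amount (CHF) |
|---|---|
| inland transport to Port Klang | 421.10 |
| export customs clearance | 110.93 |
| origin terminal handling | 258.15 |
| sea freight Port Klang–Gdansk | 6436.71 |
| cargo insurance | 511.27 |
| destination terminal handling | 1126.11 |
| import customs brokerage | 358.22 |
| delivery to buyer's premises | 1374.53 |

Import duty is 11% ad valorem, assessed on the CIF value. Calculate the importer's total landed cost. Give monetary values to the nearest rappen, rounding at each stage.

Total landed cost: CHF 85505.29

FOB: the seller bears costs until goods are on board at the origin port; the buyer bears freight, insurance and all costs thereafter.
Already in the invoice (seller's account under FOB): inland to port, export clearance, origin terminal — exclude.
CIF value = FOB price + freight + insurance = 67508.26 + 6436.71 + 511.27 = 74456.24
Import duty = 74456.24 × 11% = 8190.19
Buyer bears: freight 6436.71 + insurance 511.27 + destination terminal 1126.11 + brokerage 358.22 + delivery 1374.53 + duty 8190.19 = 17997.03
Landed cost = invoice 67508.26 + 17997.03 = 85505.29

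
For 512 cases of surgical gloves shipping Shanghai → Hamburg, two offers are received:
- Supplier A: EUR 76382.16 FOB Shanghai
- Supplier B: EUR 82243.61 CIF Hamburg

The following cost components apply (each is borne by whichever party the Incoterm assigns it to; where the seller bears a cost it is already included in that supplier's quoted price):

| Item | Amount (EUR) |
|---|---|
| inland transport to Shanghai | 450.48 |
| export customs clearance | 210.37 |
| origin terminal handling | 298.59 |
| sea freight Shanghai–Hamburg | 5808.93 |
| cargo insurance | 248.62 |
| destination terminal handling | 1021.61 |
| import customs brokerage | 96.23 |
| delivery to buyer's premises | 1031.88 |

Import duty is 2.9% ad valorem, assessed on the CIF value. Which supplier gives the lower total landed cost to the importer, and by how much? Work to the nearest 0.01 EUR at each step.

Supplier B is cheaper by EUR 201.79

Supplier A (FOB):
CIF value = FOB price + freight + insurance = 76382.16 + 5808.93 + 248.62 = 82439.71
Import duty = 82439.71 × 2.9% = 2390.75
Buyer bears (A): 5808.93 + 248.62 + 1021.61 + 96.23 + 1031.88 = 8207.27
Landed cost (A) = invoice 76382.16 + 8207.27 + duty 2390.75 = 86980.18
Supplier B (CIF):
The CIF price already equals the CIF value: 82243.61
Import duty = 82243.61 × 2.9% = 2385.06
Buyer bears (B): 1021.61 + 96.23 + 1031.88 = 2149.72
Landed cost (B) = invoice 82243.61 + 2149.72 + duty 2385.06 = 86778.39
Difference = |86980.18 − 86778.39| = 201.79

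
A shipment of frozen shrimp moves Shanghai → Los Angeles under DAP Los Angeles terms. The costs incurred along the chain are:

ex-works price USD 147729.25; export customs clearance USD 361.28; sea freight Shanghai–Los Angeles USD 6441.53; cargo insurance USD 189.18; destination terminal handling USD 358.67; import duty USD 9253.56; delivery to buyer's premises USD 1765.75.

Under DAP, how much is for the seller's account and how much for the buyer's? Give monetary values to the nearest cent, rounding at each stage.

Seller: USD 156845.66; buyer: USD 9253.56

DAP: the seller bears all costs to the named destination except import duty and clearance.
Seller's account: goods 147729.25 + export clearance 361.28 + freight 6441.53 + insurance 189.18 + destination terminal 358.67 + delivery 1765.75 = 156845.66
Buyer's account: duty 9253.56 = 9253.56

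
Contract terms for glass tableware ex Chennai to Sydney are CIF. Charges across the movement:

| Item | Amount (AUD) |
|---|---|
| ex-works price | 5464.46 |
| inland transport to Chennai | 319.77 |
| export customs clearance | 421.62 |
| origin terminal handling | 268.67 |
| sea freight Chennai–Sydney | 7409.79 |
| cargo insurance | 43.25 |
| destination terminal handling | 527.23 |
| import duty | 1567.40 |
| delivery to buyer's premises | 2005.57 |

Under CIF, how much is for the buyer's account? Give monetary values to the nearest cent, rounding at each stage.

CIF: the seller pays costs through ocean freight and marine insurance to the destination port.
Seller's account: goods 5464.46 + inland to port 319.77 + export clearance 421.62 + origin terminal 268.67 + freight 7409.79 + insurance 43.25 = 13927.56
Buyer's account: destination terminal 527.23 + duty 1567.40 + delivery 2005.57 = 4100.20

Buyer's account: AUD 4100.20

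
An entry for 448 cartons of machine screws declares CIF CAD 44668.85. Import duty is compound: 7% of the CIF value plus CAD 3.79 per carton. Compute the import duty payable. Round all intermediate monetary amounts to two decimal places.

Import duty: CAD 4824.74

Ad valorem component: 44668.85 × 7% = 3126.82
Specific component: 448 × 3.79 = 1697.92
Import duty = 3126.82 + 1697.92 = 4824.74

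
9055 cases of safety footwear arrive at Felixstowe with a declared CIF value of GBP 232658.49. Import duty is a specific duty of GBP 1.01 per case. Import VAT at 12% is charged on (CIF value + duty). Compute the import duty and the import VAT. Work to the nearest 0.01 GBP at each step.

Import duty: GBP 9145.55; import VAT: GBP 29016.48

Import duty = 9055 × 1.01 = 9145.55
VAT base = CIF + duty = 232658.49 + 9145.55 = 241804.04
Import VAT = 241804.04 × 12% = 29016.48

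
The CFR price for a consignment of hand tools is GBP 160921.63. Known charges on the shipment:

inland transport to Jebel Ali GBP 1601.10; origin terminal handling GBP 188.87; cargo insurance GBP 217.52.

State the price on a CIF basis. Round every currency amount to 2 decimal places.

Not relevant to the conversion: inland to port, origin terminal — on the seller under both CFR and CIF; already in the CFR price and stays in the CIF price.
From CFR to CIF, the seller additionally bears: insurance.
CIF price = 160921.63 + 217.52 = 161139.15

CIF price: GBP 161139.15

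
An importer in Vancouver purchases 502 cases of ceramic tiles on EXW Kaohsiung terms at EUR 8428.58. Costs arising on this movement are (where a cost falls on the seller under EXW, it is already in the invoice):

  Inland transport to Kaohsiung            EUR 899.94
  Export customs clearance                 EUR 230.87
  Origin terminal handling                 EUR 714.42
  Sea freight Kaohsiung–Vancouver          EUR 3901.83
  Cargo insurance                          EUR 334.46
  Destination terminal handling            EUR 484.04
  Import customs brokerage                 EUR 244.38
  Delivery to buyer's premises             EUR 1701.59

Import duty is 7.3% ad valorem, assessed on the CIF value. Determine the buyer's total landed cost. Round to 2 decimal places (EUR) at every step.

Total landed cost: EUR 17999.35

EXW: the seller makes goods available at their premises; the buyer bears all onward costs.
CIF value = EXW price + inland to port + export clearance + origin terminal + freight + insurance = 8428.58 + 899.94 + 230.87 + 714.42 + 3901.83 + 334.46 = 14510.10
Import duty = 14510.10 × 7.3% = 1059.24
Buyer bears: inland to port 899.94 + export clearance 230.87 + origin terminal 714.42 + freight 3901.83 + insurance 334.46 + destination terminal 484.04 + brokerage 244.38 + delivery 1701.59 + duty 1059.24 = 9570.77
Landed cost = invoice 8428.58 + 9570.77 = 17999.35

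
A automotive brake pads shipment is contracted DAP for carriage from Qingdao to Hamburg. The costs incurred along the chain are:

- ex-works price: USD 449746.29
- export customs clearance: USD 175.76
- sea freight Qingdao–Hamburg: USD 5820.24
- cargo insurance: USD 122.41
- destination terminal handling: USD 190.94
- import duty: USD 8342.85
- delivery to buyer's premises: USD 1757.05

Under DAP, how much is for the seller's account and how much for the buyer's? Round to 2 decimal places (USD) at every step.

DAP: the seller bears all costs to the named destination except import duty and clearance.
Seller's account: goods 449746.29 + export clearance 175.76 + freight 5820.24 + insurance 122.41 + destination terminal 190.94 + delivery 1757.05 = 457812.69
Buyer's account: duty 8342.85 = 8342.85

Seller: USD 457812.69; buyer: USD 8342.85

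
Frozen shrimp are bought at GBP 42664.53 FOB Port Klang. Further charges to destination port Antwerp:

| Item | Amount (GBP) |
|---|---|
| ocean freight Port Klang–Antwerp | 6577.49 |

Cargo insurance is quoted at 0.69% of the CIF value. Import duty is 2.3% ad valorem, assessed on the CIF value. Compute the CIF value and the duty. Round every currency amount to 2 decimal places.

CIF value: GBP 49584.15; import duty: GBP 1140.44

Let C be the CIF value. C = FOB price + freight + 0.69% × C
C − 0.69% × C = 42664.53 + 6577.49
0.9931 × C = 49242.02
C = 49242.02 / 0.9931 = 49584.15
Insurance premium = 0.69% × 49584.15 = 342.13
Import duty = 49584.15 × 2.3% = 1140.44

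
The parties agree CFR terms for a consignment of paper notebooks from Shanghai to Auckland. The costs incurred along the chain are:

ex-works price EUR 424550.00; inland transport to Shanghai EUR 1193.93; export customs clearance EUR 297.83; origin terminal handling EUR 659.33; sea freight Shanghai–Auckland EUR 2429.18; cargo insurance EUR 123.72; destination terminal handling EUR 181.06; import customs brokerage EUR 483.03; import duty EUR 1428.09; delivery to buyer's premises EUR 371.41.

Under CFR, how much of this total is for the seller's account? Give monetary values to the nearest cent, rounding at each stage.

CFR: the seller pays costs through ocean freight to the destination port, but not insurance.
Seller's account: goods 424550.00 + inland to port 1193.93 + export clearance 297.83 + origin terminal 659.33 + freight 2429.18 = 429130.27
Buyer's account: insurance 123.72 + destination terminal 181.06 + brokerage 483.03 + duty 1428.09 + delivery 371.41 = 2587.31

Seller's account: EUR 429130.27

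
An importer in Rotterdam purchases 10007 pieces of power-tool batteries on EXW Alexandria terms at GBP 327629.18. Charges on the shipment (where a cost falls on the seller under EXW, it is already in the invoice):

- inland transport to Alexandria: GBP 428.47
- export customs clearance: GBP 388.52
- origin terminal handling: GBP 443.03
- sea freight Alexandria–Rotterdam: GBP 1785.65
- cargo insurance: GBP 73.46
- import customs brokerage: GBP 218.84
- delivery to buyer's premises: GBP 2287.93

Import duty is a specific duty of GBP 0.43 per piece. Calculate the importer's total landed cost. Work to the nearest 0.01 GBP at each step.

Total landed cost: GBP 337558.09

EXW: the seller makes goods available at their premises; the buyer bears all onward costs.
CIF value = EXW price + inland to port + export clearance + origin terminal + freight + insurance = 327629.18 + 428.47 + 388.52 + 443.03 + 1785.65 + 73.46 = 330748.31
Import duty = 10007 × 0.43 = 4303.01
Buyer bears: inland to port 428.47 + export clearance 388.52 + origin terminal 443.03 + freight 1785.65 + insurance 73.46 + brokerage 218.84 + delivery 2287.93 + duty 4303.01 = 9928.91
Landed cost = invoice 327629.18 + 9928.91 = 337558.09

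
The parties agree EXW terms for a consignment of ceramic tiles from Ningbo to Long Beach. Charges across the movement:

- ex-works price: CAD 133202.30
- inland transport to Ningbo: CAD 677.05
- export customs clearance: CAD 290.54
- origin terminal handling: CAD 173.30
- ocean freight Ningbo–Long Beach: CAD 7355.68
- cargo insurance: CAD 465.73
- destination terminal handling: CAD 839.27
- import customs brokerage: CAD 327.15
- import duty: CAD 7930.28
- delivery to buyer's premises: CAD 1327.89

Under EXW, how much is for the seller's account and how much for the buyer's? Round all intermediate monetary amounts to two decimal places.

EXW: the seller makes goods available at their premises; the buyer bears all onward costs.
Seller's account: goods 133202.30 = 133202.30
Buyer's account: inland to port 677.05 + export clearance 290.54 + origin terminal 173.30 + freight 7355.68 + insurance 465.73 + destination terminal 839.27 + brokerage 327.15 + duty 7930.28 + delivery 1327.89 = 19386.89

Seller: CAD 133202.30; buyer: CAD 19386.89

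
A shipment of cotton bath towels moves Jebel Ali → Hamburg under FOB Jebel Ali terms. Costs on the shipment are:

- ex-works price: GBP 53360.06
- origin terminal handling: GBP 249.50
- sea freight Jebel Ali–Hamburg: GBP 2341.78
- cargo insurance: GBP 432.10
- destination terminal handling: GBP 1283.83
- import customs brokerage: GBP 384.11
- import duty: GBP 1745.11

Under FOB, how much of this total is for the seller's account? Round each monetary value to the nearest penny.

Seller's account: GBP 53609.56

FOB: the seller bears costs until goods are on board at the origin port; the buyer bears freight, insurance and all costs thereafter.
Seller's account: goods 53360.06 + origin terminal 249.50 = 53609.56
Buyer's account: freight 2341.78 + insurance 432.10 + destination terminal 1283.83 + brokerage 384.11 + duty 1745.11 = 6186.93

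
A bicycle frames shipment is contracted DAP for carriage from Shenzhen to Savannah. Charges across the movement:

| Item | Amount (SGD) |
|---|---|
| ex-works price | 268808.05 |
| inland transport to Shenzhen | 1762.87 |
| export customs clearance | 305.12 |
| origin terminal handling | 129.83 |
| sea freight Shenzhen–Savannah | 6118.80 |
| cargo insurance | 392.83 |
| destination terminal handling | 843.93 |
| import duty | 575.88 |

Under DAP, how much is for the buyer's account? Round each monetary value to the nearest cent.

Buyer's account: SGD 575.88

DAP: the seller bears all costs to the named destination except import duty and clearance.
Seller's account: goods 268808.05 + inland to port 1762.87 + export clearance 305.12 + origin terminal 129.83 + freight 6118.80 + insurance 392.83 + destination terminal 843.93 = 278361.43
Buyer's account: duty 575.88 = 575.88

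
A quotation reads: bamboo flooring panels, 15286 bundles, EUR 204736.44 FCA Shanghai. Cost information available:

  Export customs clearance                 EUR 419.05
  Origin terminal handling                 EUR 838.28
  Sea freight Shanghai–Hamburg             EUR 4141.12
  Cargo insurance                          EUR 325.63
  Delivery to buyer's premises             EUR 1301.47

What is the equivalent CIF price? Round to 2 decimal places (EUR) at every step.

CIF price: EUR 210041.47

Not relevant to the conversion: export clearance — on the seller under both FCA and CIF; already in the FCA price and stays in the CIF price. delivery — on the buyer under both terms; not part of either seller's price.
From FCA to CIF, the seller additionally bears: origin terminal, freight, insurance.
CIF price = 204736.44 + 838.28 + 4141.12 + 325.63 = 210041.47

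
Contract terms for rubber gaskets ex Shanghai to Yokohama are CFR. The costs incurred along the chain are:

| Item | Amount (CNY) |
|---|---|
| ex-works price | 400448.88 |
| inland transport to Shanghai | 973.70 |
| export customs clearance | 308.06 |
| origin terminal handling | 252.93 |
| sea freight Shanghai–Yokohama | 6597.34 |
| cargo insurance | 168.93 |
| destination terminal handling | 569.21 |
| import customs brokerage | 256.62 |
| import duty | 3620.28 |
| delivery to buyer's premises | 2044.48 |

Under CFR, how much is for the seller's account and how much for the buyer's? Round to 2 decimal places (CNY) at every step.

Seller: CNY 408580.91; buyer: CNY 6659.52

CFR: the seller pays costs through ocean freight to the destination port, but not insurance.
Seller's account: goods 400448.88 + inland to port 973.70 + export clearance 308.06 + origin terminal 252.93 + freight 6597.34 = 408580.91
Buyer's account: insurance 168.93 + destination terminal 569.21 + brokerage 256.62 + duty 3620.28 + delivery 2044.48 = 6659.52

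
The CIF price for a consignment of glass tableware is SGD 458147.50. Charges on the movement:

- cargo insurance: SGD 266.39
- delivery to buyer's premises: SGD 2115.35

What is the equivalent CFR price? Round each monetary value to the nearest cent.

Not relevant to the conversion: delivery — on the buyer under both terms; not part of either seller's price.
From CIF to CFR, the seller no longer bears: insurance.
CFR price = 458147.50 − 266.39 = 457881.11

CFR price: SGD 457881.11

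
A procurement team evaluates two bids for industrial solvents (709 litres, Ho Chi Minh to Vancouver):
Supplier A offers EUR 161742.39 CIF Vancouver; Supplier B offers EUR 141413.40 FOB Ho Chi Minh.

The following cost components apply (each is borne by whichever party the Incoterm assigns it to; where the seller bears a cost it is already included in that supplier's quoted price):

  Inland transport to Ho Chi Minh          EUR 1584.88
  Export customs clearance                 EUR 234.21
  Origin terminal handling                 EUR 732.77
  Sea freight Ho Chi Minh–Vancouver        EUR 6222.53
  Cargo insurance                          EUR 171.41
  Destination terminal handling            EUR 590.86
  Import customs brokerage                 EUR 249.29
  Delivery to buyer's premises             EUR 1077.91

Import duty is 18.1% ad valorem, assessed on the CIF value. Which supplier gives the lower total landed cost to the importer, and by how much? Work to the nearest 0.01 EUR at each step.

Supplier B is cheaper by EUR 16457.29

Supplier A (CIF):
The CIF price already equals the CIF value: 161742.39
Import duty = 161742.39 × 18.1% = 29275.37
Buyer bears (A): 590.86 + 249.29 + 1077.91 = 1918.06
Landed cost (A) = invoice 161742.39 + 1918.06 + duty 29275.37 = 192935.82
Supplier B (FOB):
CIF value = FOB price + freight + insurance = 141413.40 + 6222.53 + 171.41 = 147807.34
Import duty = 147807.34 × 18.1% = 26753.13
Buyer bears (B): 6222.53 + 171.41 + 590.86 + 249.29 + 1077.91 = 8312.00
Landed cost (B) = invoice 141413.40 + 8312.00 + duty 26753.13 = 176478.53
Difference = |192935.82 − 176478.53| = 16457.29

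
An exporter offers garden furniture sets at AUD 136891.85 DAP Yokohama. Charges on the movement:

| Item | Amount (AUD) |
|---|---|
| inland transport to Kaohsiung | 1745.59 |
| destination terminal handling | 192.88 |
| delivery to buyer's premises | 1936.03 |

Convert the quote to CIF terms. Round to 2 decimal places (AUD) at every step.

Not relevant to the conversion: inland to port — on the seller under both DAP and CIF; already in the DAP price and stays in the CIF price.
From DAP to CIF, the seller no longer bears: destination terminal, delivery.
CIF price = 136891.85 − 192.88 − 1936.03 = 134762.94

CIF price: AUD 134762.94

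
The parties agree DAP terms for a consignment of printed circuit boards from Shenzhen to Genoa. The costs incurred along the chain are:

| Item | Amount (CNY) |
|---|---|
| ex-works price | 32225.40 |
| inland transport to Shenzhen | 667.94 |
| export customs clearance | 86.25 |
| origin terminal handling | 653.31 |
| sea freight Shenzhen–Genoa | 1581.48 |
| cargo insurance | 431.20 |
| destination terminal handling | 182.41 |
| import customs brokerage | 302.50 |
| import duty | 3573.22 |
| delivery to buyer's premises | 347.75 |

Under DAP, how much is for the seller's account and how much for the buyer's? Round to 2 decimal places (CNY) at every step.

Seller: CNY 36175.74; buyer: CNY 3875.72

DAP: the seller bears all costs to the named destination except import duty and clearance.
Seller's account: goods 32225.40 + inland to port 667.94 + export clearance 86.25 + origin terminal 653.31 + freight 1581.48 + insurance 431.20 + destination terminal 182.41 + delivery 347.75 = 36175.74
Buyer's account: brokerage 302.50 + duty 3573.22 = 3875.72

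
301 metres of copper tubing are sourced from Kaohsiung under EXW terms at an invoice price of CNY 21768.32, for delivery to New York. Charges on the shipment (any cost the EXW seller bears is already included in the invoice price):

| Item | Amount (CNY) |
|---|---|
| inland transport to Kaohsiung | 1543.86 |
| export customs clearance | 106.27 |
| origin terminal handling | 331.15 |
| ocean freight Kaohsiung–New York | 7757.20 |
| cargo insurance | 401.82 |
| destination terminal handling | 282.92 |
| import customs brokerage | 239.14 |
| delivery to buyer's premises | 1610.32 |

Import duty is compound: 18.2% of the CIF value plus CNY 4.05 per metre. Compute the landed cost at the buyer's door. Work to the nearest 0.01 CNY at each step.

EXW: the seller makes goods available at their premises; the buyer bears all onward costs.
CIF value = EXW price + inland to port + export clearance + origin terminal + freight + insurance = 21768.32 + 1543.86 + 106.27 + 331.15 + 7757.20 + 401.82 = 31908.62
Ad valorem component: 31908.62 × 18.2% = 5807.37
Specific component: 301 × 4.05 = 1219.05
Import duty = 5807.37 + 1219.05 = 7026.42
Buyer bears: inland to port 1543.86 + export clearance 106.27 + origin terminal 331.15 + freight 7757.20 + insurance 401.82 + destination terminal 282.92 + brokerage 239.14 + delivery 1610.32 + duty 7026.42 = 19299.10
Landed cost = invoice 21768.32 + 19299.10 = 41067.42

Total landed cost: CNY 41067.42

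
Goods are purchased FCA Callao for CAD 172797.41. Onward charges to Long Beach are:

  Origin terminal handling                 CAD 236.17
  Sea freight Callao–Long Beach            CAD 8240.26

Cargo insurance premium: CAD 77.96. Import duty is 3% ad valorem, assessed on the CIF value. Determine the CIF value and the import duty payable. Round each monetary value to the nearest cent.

CIF value: CAD 181351.80; import duty: CAD 5440.55

CIF = FCA price + pre-shipment costs + freight + insurance
CIF = 172797.41 + 236.17 + 8240.26 + 77.96 = 181351.80
Import duty = 181351.80 × 3% = 5440.55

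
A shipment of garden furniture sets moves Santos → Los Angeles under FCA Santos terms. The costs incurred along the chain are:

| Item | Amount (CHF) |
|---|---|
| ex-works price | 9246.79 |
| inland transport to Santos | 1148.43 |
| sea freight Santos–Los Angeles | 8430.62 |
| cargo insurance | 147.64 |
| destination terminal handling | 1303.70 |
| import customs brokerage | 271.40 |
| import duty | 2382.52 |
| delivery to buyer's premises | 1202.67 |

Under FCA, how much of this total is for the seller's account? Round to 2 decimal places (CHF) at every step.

Seller's account: CHF 10395.22

FCA: the seller delivers export-cleared goods to the carrier; the buyer bears costs from that point.
Seller's account: goods 9246.79 + inland to port 1148.43 = 10395.22
Buyer's account: freight 8430.62 + insurance 147.64 + destination terminal 1303.70 + brokerage 271.40 + duty 2382.52 + delivery 1202.67 = 13738.55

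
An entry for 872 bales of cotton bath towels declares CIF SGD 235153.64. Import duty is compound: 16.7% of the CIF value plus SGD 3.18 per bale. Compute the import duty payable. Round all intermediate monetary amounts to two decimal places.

Import duty: SGD 42043.62

Ad valorem component: 235153.64 × 16.7% = 39270.66
Specific component: 872 × 3.18 = 2772.96
Import duty = 39270.66 + 2772.96 = 42043.62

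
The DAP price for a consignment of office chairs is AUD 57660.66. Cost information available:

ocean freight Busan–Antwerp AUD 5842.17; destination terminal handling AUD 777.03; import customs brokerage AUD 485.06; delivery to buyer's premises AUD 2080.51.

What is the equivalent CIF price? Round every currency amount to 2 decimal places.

CIF price: AUD 54803.12

Not relevant to the conversion: freight — on the seller under both DAP and CIF; already in the DAP price and stays in the CIF price. brokerage — on the buyer under both terms; not part of either seller's price.
From DAP to CIF, the seller no longer bears: destination terminal, delivery.
CIF price = 57660.66 − 777.03 − 2080.51 = 54803.12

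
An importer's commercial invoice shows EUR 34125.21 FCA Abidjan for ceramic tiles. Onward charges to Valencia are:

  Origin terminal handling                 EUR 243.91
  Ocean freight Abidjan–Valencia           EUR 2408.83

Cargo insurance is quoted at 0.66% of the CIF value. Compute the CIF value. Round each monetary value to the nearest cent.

Let C be the CIF value. C = FCA price + pre-shipment costs + freight + 0.66% × C
C − 0.66% × C = 34125.21 + 243.91 + 2408.83
0.9934 × C = 36777.95
C = 36777.95 / 0.9934 = 37022.30
Insurance premium = 0.66% × 37022.30 = 244.35

CIF value: EUR 37022.30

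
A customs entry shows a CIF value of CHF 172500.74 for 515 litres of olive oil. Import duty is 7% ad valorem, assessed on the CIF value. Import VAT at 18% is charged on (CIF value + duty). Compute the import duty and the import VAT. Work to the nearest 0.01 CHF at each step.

Import duty: CHF 12075.05; import VAT: CHF 33223.64

Import duty = 172500.74 × 7% = 12075.05
VAT base = CIF + duty = 172500.74 + 12075.05 = 184575.79
Import VAT = 184575.79 × 18% = 33223.64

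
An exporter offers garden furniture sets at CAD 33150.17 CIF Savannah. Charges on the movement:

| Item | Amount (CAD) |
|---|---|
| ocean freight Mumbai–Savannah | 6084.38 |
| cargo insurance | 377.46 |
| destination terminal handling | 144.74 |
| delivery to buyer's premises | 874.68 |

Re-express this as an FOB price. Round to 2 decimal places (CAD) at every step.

FOB price: CAD 26688.33

Not relevant to the conversion: delivery, destination terminal — on the buyer under both terms; not part of either seller's price.
From CIF to FOB, the seller no longer bears: freight, insurance.
FOB price = 33150.17 − 6084.38 − 377.46 = 26688.33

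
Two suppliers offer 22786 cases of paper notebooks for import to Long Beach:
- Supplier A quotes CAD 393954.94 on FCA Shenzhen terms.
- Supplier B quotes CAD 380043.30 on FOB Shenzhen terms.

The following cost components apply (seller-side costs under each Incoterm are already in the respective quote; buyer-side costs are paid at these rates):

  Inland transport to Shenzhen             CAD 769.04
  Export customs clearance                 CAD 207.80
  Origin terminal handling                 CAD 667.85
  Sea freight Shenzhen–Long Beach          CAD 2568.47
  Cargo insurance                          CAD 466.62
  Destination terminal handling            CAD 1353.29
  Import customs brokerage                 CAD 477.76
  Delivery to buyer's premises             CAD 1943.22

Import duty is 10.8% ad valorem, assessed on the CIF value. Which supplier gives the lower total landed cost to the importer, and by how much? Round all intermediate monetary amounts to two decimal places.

Supplier A (FCA):
CIF value = FCA price + origin terminal + freight + insurance = 393954.94 + 667.85 + 2568.47 + 466.62 = 397657.88
Import duty = 397657.88 × 10.8% = 42947.05
Buyer bears (A): 667.85 + 2568.47 + 466.62 + 1353.29 + 477.76 + 1943.22 = 7477.21
Landed cost (A) = invoice 393954.94 + 7477.21 + duty 42947.05 = 444379.20
Supplier B (FOB):
CIF value = FOB price + freight + insurance = 380043.30 + 2568.47 + 466.62 = 383078.39
Import duty = 383078.39 × 10.8% = 41372.47
Buyer bears (B): 2568.47 + 466.62 + 1353.29 + 477.76 + 1943.22 = 6809.36
Landed cost (B) = invoice 380043.30 + 6809.36 + duty 41372.47 = 428225.13
Difference = |444379.20 − 428225.13| = 16154.07

Supplier B is cheaper by CAD 16154.07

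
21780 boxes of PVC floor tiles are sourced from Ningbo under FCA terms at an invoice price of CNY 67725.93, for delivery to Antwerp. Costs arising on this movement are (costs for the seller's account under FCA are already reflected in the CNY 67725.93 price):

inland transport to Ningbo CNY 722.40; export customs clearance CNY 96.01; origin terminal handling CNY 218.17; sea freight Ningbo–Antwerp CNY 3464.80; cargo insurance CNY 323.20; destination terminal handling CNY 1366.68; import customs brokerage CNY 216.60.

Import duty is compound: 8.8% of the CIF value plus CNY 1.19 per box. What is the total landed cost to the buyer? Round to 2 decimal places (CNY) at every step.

FCA: the seller delivers export-cleared goods to the carrier; the buyer bears costs from that point.
Already in the invoice (seller's account under FCA): inland to port, export clearance — exclude.
CIF value = FCA price + origin terminal + freight + insurance = 67725.93 + 218.17 + 3464.80 + 323.20 = 71732.10
Ad valorem component: 71732.10 × 8.8% = 6312.42
Specific component: 21780 × 1.19 = 25918.20
Import duty = 6312.42 + 25918.20 = 32230.62
Buyer bears: origin terminal 218.17 + freight 3464.80 + insurance 323.20 + destination terminal 1366.68 + brokerage 216.60 + duty 32230.62 = 37820.07
Landed cost = invoice 67725.93 + 37820.07 = 105546.00

Total landed cost: CNY 105546.00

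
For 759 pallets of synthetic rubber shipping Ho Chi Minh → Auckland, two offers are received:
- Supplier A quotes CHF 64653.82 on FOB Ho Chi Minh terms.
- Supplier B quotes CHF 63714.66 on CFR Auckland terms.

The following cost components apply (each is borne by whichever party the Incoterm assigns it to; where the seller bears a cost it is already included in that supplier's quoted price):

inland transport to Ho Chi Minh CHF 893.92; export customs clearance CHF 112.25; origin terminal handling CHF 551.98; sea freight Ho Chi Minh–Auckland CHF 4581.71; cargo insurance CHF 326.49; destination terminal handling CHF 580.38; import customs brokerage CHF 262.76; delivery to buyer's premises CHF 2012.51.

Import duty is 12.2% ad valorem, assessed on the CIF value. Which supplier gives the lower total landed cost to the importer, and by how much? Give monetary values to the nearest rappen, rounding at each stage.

Supplier B is cheaper by CHF 6194.42

Supplier A (FOB):
CIF value = FOB price + freight + insurance = 64653.82 + 4581.71 + 326.49 = 69562.02
Import duty = 69562.02 × 12.2% = 8486.57
Buyer bears (A): 4581.71 + 326.49 + 580.38 + 262.76 + 2012.51 = 7763.85
Landed cost (A) = invoice 64653.82 + 7763.85 + duty 8486.57 = 80904.24
Supplier B (CFR):
CIF value = CFR price + insurance = 63714.66 + 326.49 = 64041.15
Import duty = 64041.15 × 12.2% = 7813.02
Buyer bears (B): 326.49 + 580.38 + 262.76 + 2012.51 = 3182.14
Landed cost (B) = invoice 63714.66 + 3182.14 + duty 7813.02 = 74709.82
Difference = |80904.24 − 74709.82| = 6194.42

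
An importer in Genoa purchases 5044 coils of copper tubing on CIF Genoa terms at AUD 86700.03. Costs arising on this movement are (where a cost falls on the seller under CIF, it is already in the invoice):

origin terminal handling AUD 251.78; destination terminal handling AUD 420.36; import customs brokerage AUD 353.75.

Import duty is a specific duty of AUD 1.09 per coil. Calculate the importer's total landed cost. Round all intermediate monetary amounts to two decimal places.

CIF: the seller pays costs through ocean freight and marine insurance to the destination port.
Already in the invoice (seller's account under CIF): origin terminal — exclude.
The CIF price already equals the CIF value: 86700.03
Import duty = 5044 × 1.09 = 5497.96
Buyer bears: destination terminal 420.36 + brokerage 353.75 + duty 5497.96 = 6272.07
Landed cost = invoice 86700.03 + 6272.07 = 92972.10

Total landed cost: AUD 92972.10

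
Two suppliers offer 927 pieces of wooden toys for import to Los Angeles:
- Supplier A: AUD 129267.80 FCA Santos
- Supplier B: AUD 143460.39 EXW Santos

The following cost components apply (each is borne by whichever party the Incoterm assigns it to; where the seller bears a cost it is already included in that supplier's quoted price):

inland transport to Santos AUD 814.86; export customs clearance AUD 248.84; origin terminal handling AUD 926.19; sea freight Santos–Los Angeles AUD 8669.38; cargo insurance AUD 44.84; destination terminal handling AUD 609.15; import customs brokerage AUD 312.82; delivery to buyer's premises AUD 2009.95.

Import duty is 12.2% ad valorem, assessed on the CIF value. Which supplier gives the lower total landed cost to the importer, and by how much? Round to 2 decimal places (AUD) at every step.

Supplier A (FCA):
CIF value = FCA price + origin terminal + freight + insurance = 129267.80 + 926.19 + 8669.38 + 44.84 = 138908.21
Import duty = 138908.21 × 12.2% = 16946.80
Buyer bears (A): 926.19 + 8669.38 + 44.84 + 609.15 + 312.82 + 2009.95 = 12572.33
Landed cost (A) = invoice 129267.80 + 12572.33 + duty 16946.80 = 158786.93
Supplier B (EXW):
CIF value = EXW price + inland to port + export clearance + origin terminal + freight + insurance = 143460.39 + 814.86 + 248.84 + 926.19 + 8669.38 + 44.84 = 154164.50
Import duty = 154164.50 × 12.2% = 18808.07
Buyer bears (B): 814.86 + 248.84 + 926.19 + 8669.38 + 44.84 + 609.15 + 312.82 + 2009.95 = 13636.03
Landed cost (B) = invoice 143460.39 + 13636.03 + duty 18808.07 = 175904.49
Difference = |158786.93 − 175904.49| = 17117.56

Supplier A is cheaper by AUD 17117.56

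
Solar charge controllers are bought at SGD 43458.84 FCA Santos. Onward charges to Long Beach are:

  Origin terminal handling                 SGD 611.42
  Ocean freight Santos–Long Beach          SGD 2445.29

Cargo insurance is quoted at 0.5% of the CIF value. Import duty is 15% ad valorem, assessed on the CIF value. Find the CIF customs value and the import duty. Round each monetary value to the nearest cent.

Let C be the CIF value. C = FCA price + pre-shipment costs + freight + 0.5% × C
C − 0.5% × C = 43458.84 + 611.42 + 2445.29
0.995 × C = 46515.55
C = 46515.55 / 0.995 = 46749.30
Insurance premium = 0.5% × 46749.30 = 233.75
Import duty = 46749.30 × 15% = 7012.40

CIF value: SGD 46749.30; import duty: SGD 7012.40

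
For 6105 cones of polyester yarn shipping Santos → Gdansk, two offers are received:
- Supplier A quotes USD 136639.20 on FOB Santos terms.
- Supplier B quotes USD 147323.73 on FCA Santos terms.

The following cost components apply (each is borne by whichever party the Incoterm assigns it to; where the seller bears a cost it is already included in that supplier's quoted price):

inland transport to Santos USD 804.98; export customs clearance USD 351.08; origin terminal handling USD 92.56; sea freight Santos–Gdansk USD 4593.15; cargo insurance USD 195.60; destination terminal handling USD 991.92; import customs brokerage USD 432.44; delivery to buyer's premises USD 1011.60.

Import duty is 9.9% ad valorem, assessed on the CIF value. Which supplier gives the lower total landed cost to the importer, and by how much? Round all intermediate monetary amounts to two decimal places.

Supplier A is cheaper by USD 11844.02

Supplier A (FOB):
CIF value = FOB price + freight + insurance = 136639.20 + 4593.15 + 195.60 = 141427.95
Import duty = 141427.95 × 9.9% = 14001.37
Buyer bears (A): 4593.15 + 195.60 + 991.92 + 432.44 + 1011.60 = 7224.71
Landed cost (A) = invoice 136639.20 + 7224.71 + duty 14001.37 = 157865.28
Supplier B (FCA):
CIF value = FCA price + origin terminal + freight + insurance = 147323.73 + 92.56 + 4593.15 + 195.60 = 152205.04
Import duty = 152205.04 × 9.9% = 15068.30
Buyer bears (B): 92.56 + 4593.15 + 195.60 + 991.92 + 432.44 + 1011.60 = 7317.27
Landed cost (B) = invoice 147323.73 + 7317.27 + duty 15068.30 = 169709.30
Difference = |157865.28 − 169709.30| = 11844.02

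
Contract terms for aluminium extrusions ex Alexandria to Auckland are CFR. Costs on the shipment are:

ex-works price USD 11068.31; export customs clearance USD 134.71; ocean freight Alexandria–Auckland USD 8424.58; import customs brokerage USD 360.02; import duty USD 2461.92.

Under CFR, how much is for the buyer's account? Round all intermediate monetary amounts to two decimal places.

Buyer's account: USD 2821.94

CFR: the seller pays costs through ocean freight to the destination port, but not insurance.
Seller's account: goods 11068.31 + export clearance 134.71 + freight 8424.58 = 19627.60
Buyer's account: brokerage 360.02 + duty 2461.92 = 2821.94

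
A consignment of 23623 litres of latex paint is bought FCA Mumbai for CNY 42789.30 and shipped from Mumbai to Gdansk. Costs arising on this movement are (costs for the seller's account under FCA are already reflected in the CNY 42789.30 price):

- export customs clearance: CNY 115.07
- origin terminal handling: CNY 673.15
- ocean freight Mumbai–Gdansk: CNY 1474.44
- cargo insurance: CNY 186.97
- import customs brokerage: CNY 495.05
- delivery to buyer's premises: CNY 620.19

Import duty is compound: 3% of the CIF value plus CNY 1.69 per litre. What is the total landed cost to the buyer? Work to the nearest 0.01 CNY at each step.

FCA: the seller delivers export-cleared goods to the carrier; the buyer bears costs from that point.
Already in the invoice (seller's account under FCA): export clearance — exclude.
CIF value = FCA price + origin terminal + freight + insurance = 42789.30 + 673.15 + 1474.44 + 186.97 = 45123.86
Ad valorem component: 45123.86 × 3% = 1353.72
Specific component: 23623 × 1.69 = 39922.87
Import duty = 1353.72 + 39922.87 = 41276.59
Buyer bears: origin terminal 673.15 + freight 1474.44 + insurance 186.97 + brokerage 495.05 + delivery 620.19 + duty 41276.59 = 44726.39
Landed cost = invoice 42789.30 + 44726.39 = 87515.69

Total landed cost: CNY 87515.69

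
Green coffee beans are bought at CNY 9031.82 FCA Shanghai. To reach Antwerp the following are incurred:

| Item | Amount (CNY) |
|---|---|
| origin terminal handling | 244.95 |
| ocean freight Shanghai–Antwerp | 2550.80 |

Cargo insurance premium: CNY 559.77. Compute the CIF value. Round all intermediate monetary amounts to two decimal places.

CIF value: CNY 12387.34

CIF = FCA price + pre-shipment costs + freight + insurance
CIF = 9031.82 + 244.95 + 2550.80 + 559.77 = 12387.34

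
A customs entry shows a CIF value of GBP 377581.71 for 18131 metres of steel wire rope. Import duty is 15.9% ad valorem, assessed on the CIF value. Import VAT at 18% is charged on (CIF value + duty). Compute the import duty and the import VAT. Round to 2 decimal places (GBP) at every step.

Import duty: GBP 60035.49; import VAT: GBP 78771.10

Import duty = 377581.71 × 15.9% = 60035.49
VAT base = CIF + duty = 377581.71 + 60035.49 = 437617.20
Import VAT = 437617.20 × 18% = 78771.10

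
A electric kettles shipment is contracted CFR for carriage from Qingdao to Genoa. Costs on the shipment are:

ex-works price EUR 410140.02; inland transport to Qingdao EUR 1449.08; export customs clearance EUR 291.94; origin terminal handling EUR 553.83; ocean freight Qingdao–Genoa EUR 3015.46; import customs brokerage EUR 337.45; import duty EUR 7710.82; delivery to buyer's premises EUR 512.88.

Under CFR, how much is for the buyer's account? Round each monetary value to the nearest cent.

Buyer's account: EUR 8561.15

CFR: the seller pays costs through ocean freight to the destination port, but not insurance.
Seller's account: goods 410140.02 + inland to port 1449.08 + export clearance 291.94 + origin terminal 553.83 + freight 3015.46 = 415450.33
Buyer's account: brokerage 337.45 + duty 7710.82 + delivery 512.88 = 8561.15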